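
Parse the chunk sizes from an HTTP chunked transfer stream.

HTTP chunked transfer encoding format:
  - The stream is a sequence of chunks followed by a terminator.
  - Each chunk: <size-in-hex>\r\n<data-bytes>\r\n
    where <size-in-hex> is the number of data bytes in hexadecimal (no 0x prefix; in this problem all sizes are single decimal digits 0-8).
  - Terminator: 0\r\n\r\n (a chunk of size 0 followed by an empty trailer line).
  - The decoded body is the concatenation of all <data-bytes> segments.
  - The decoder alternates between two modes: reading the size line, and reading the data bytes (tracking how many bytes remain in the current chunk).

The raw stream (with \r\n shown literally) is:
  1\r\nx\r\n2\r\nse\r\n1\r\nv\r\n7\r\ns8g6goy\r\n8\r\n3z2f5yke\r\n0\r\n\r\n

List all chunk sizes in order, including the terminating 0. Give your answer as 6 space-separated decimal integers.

Answer: 1 2 1 7 8 0

Derivation:
Chunk 1: stream[0..1]='1' size=0x1=1, data at stream[3..4]='x' -> body[0..1], body so far='x'
Chunk 2: stream[6..7]='2' size=0x2=2, data at stream[9..11]='se' -> body[1..3], body so far='xse'
Chunk 3: stream[13..14]='1' size=0x1=1, data at stream[16..17]='v' -> body[3..4], body so far='xsev'
Chunk 4: stream[19..20]='7' size=0x7=7, data at stream[22..29]='s8g6goy' -> body[4..11], body so far='xsevs8g6goy'
Chunk 5: stream[31..32]='8' size=0x8=8, data at stream[34..42]='3z2f5yke' -> body[11..19], body so far='xsevs8g6goy3z2f5yke'
Chunk 6: stream[44..45]='0' size=0 (terminator). Final body='xsevs8g6goy3z2f5yke' (19 bytes)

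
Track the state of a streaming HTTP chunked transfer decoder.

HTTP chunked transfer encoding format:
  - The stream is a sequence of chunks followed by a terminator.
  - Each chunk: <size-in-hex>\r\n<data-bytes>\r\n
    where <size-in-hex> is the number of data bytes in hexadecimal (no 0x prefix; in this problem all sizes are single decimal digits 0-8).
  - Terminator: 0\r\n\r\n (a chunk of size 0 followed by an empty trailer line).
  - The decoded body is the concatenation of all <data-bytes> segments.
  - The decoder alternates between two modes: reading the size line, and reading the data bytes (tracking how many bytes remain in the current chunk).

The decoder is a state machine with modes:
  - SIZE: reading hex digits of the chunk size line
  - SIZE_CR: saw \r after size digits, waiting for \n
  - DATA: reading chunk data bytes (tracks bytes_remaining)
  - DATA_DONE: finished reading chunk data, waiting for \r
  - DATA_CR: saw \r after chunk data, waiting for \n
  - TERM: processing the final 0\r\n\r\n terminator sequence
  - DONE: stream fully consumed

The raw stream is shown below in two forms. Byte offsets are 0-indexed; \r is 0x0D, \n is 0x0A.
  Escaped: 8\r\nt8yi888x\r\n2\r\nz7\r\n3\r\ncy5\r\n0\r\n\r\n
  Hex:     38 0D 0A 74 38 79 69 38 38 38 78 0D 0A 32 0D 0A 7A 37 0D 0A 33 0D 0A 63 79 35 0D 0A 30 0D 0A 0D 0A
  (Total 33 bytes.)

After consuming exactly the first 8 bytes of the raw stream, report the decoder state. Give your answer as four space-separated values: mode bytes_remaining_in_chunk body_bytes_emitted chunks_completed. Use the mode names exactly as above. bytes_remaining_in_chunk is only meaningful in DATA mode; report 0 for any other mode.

Byte 0 = '8': mode=SIZE remaining=0 emitted=0 chunks_done=0
Byte 1 = 0x0D: mode=SIZE_CR remaining=0 emitted=0 chunks_done=0
Byte 2 = 0x0A: mode=DATA remaining=8 emitted=0 chunks_done=0
Byte 3 = 't': mode=DATA remaining=7 emitted=1 chunks_done=0
Byte 4 = '8': mode=DATA remaining=6 emitted=2 chunks_done=0
Byte 5 = 'y': mode=DATA remaining=5 emitted=3 chunks_done=0
Byte 6 = 'i': mode=DATA remaining=4 emitted=4 chunks_done=0
Byte 7 = '8': mode=DATA remaining=3 emitted=5 chunks_done=0

Answer: DATA 3 5 0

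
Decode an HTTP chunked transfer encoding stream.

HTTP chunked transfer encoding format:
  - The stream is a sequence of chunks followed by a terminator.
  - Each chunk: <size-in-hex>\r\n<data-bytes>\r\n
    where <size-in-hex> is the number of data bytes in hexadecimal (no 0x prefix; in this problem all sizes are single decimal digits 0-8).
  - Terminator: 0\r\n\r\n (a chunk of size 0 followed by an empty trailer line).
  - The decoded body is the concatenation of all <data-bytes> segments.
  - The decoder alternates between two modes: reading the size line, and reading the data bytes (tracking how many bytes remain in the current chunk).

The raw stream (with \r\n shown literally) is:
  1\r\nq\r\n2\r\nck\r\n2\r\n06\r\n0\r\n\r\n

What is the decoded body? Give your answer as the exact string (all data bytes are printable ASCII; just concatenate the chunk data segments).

Chunk 1: stream[0..1]='1' size=0x1=1, data at stream[3..4]='q' -> body[0..1], body so far='q'
Chunk 2: stream[6..7]='2' size=0x2=2, data at stream[9..11]='ck' -> body[1..3], body so far='qck'
Chunk 3: stream[13..14]='2' size=0x2=2, data at stream[16..18]='06' -> body[3..5], body so far='qck06'
Chunk 4: stream[20..21]='0' size=0 (terminator). Final body='qck06' (5 bytes)

Answer: qck06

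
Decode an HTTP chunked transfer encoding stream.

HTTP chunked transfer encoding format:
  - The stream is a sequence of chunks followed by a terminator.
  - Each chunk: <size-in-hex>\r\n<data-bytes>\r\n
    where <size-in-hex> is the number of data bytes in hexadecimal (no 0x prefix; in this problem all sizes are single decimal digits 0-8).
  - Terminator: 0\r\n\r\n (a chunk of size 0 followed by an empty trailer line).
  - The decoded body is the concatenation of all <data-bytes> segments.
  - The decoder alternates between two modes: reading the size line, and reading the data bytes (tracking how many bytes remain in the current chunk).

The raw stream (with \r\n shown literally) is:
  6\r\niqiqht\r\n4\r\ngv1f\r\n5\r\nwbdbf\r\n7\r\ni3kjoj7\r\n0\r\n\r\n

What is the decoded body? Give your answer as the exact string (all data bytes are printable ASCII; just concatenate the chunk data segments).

Chunk 1: stream[0..1]='6' size=0x6=6, data at stream[3..9]='iqiqht' -> body[0..6], body so far='iqiqht'
Chunk 2: stream[11..12]='4' size=0x4=4, data at stream[14..18]='gv1f' -> body[6..10], body so far='iqiqhtgv1f'
Chunk 3: stream[20..21]='5' size=0x5=5, data at stream[23..28]='wbdbf' -> body[10..15], body so far='iqiqhtgv1fwbdbf'
Chunk 4: stream[30..31]='7' size=0x7=7, data at stream[33..40]='i3kjoj7' -> body[15..22], body so far='iqiqhtgv1fwbdbfi3kjoj7'
Chunk 5: stream[42..43]='0' size=0 (terminator). Final body='iqiqhtgv1fwbdbfi3kjoj7' (22 bytes)

Answer: iqiqhtgv1fwbdbfi3kjoj7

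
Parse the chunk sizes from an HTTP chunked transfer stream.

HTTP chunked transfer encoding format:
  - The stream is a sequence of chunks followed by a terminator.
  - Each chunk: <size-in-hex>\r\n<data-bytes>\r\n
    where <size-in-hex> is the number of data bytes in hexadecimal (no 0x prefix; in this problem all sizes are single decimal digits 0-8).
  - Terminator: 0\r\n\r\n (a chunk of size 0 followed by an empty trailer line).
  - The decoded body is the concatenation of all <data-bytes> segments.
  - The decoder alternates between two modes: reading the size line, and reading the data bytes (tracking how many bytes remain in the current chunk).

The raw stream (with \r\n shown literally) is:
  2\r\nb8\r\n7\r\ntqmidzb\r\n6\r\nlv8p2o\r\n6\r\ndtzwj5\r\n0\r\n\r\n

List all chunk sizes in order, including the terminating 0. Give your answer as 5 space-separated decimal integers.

Answer: 2 7 6 6 0

Derivation:
Chunk 1: stream[0..1]='2' size=0x2=2, data at stream[3..5]='b8' -> body[0..2], body so far='b8'
Chunk 2: stream[7..8]='7' size=0x7=7, data at stream[10..17]='tqmidzb' -> body[2..9], body so far='b8tqmidzb'
Chunk 3: stream[19..20]='6' size=0x6=6, data at stream[22..28]='lv8p2o' -> body[9..15], body so far='b8tqmidzblv8p2o'
Chunk 4: stream[30..31]='6' size=0x6=6, data at stream[33..39]='dtzwj5' -> body[15..21], body so far='b8tqmidzblv8p2odtzwj5'
Chunk 5: stream[41..42]='0' size=0 (terminator). Final body='b8tqmidzblv8p2odtzwj5' (21 bytes)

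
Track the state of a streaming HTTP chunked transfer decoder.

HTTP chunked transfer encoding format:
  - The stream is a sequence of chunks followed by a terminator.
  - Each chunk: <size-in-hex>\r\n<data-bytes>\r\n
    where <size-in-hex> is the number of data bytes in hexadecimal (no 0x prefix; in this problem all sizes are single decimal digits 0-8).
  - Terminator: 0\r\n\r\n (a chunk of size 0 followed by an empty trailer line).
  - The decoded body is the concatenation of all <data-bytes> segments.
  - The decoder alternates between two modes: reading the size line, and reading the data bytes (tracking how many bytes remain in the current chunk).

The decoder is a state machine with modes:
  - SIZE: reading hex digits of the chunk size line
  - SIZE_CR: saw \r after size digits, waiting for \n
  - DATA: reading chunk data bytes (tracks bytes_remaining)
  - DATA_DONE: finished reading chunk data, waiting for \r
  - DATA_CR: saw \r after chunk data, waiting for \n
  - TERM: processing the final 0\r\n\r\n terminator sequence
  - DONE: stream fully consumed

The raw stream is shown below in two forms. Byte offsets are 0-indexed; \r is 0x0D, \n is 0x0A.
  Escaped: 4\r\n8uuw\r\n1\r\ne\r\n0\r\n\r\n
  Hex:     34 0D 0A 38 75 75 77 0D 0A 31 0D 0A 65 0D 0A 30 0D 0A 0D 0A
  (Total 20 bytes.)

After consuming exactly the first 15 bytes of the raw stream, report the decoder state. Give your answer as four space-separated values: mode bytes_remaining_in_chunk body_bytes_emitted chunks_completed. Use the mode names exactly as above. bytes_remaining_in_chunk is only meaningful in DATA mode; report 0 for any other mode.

Answer: SIZE 0 5 2

Derivation:
Byte 0 = '4': mode=SIZE remaining=0 emitted=0 chunks_done=0
Byte 1 = 0x0D: mode=SIZE_CR remaining=0 emitted=0 chunks_done=0
Byte 2 = 0x0A: mode=DATA remaining=4 emitted=0 chunks_done=0
Byte 3 = '8': mode=DATA remaining=3 emitted=1 chunks_done=0
Byte 4 = 'u': mode=DATA remaining=2 emitted=2 chunks_done=0
Byte 5 = 'u': mode=DATA remaining=1 emitted=3 chunks_done=0
Byte 6 = 'w': mode=DATA_DONE remaining=0 emitted=4 chunks_done=0
Byte 7 = 0x0D: mode=DATA_CR remaining=0 emitted=4 chunks_done=0
Byte 8 = 0x0A: mode=SIZE remaining=0 emitted=4 chunks_done=1
Byte 9 = '1': mode=SIZE remaining=0 emitted=4 chunks_done=1
Byte 10 = 0x0D: mode=SIZE_CR remaining=0 emitted=4 chunks_done=1
Byte 11 = 0x0A: mode=DATA remaining=1 emitted=4 chunks_done=1
Byte 12 = 'e': mode=DATA_DONE remaining=0 emitted=5 chunks_done=1
Byte 13 = 0x0D: mode=DATA_CR remaining=0 emitted=5 chunks_done=1
Byte 14 = 0x0A: mode=SIZE remaining=0 emitted=5 chunks_done=2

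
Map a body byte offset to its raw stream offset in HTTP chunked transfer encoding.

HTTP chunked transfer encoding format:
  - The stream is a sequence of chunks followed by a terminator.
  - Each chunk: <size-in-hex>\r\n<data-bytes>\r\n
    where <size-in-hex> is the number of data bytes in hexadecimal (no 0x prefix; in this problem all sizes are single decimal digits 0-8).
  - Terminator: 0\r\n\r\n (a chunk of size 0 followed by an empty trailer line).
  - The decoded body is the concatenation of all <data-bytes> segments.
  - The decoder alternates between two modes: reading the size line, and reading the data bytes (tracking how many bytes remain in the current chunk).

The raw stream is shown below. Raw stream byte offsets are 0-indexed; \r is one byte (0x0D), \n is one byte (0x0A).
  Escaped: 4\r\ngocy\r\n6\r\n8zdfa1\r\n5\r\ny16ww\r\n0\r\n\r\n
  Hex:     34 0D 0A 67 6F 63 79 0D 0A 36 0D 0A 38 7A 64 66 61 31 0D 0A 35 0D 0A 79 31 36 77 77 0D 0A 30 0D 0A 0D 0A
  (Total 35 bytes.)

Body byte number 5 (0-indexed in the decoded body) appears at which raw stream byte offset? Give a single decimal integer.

Chunk 1: stream[0..1]='4' size=0x4=4, data at stream[3..7]='gocy' -> body[0..4], body so far='gocy'
Chunk 2: stream[9..10]='6' size=0x6=6, data at stream[12..18]='8zdfa1' -> body[4..10], body so far='gocy8zdfa1'
Chunk 3: stream[20..21]='5' size=0x5=5, data at stream[23..28]='y16ww' -> body[10..15], body so far='gocy8zdfa1y16ww'
Chunk 4: stream[30..31]='0' size=0 (terminator). Final body='gocy8zdfa1y16ww' (15 bytes)
Body byte 5 at stream offset 13

Answer: 13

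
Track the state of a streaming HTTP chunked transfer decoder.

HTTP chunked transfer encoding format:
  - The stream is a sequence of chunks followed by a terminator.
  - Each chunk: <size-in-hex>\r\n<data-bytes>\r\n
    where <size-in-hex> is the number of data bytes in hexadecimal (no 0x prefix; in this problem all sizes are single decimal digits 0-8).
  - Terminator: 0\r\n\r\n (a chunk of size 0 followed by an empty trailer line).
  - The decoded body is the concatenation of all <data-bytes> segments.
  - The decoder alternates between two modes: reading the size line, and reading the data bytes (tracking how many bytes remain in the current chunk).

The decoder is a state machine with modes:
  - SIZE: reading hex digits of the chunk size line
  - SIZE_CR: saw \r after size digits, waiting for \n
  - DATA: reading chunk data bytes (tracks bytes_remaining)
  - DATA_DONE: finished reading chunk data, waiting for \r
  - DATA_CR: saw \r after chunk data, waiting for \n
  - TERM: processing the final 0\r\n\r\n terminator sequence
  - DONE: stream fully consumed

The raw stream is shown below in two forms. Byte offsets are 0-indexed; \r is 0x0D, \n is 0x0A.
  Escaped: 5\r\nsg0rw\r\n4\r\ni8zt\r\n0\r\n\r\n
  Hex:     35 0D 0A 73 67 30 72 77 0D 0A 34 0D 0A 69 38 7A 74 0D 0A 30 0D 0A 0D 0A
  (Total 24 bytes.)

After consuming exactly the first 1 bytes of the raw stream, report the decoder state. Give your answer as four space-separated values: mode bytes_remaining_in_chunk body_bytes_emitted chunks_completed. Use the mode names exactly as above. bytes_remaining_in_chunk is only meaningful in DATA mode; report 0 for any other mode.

Byte 0 = '5': mode=SIZE remaining=0 emitted=0 chunks_done=0

Answer: SIZE 0 0 0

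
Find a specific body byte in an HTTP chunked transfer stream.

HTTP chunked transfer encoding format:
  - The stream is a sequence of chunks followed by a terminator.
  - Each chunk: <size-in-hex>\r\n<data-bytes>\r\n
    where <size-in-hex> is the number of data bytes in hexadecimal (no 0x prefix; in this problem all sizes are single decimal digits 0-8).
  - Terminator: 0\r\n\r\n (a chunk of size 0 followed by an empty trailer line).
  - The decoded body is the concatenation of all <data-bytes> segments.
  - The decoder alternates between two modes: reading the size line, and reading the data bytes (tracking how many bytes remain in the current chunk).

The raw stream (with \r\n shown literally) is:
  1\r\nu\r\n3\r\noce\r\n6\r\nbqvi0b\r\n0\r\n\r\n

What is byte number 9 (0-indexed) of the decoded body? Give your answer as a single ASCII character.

Chunk 1: stream[0..1]='1' size=0x1=1, data at stream[3..4]='u' -> body[0..1], body so far='u'
Chunk 2: stream[6..7]='3' size=0x3=3, data at stream[9..12]='oce' -> body[1..4], body so far='uoce'
Chunk 3: stream[14..15]='6' size=0x6=6, data at stream[17..23]='bqvi0b' -> body[4..10], body so far='uocebqvi0b'
Chunk 4: stream[25..26]='0' size=0 (terminator). Final body='uocebqvi0b' (10 bytes)
Body byte 9 = 'b'

Answer: b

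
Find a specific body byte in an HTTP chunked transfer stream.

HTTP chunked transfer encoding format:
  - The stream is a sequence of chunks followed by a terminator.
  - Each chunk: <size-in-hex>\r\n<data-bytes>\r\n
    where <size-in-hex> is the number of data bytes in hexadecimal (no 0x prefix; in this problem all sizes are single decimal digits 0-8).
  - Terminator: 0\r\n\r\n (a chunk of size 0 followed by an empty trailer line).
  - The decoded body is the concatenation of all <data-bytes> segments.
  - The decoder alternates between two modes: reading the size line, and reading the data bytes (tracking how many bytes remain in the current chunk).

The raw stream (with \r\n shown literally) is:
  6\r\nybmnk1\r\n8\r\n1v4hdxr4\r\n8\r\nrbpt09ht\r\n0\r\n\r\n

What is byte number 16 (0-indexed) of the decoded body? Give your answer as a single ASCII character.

Answer: p

Derivation:
Chunk 1: stream[0..1]='6' size=0x6=6, data at stream[3..9]='ybmnk1' -> body[0..6], body so far='ybmnk1'
Chunk 2: stream[11..12]='8' size=0x8=8, data at stream[14..22]='1v4hdxr4' -> body[6..14], body so far='ybmnk11v4hdxr4'
Chunk 3: stream[24..25]='8' size=0x8=8, data at stream[27..35]='rbpt09ht' -> body[14..22], body so far='ybmnk11v4hdxr4rbpt09ht'
Chunk 4: stream[37..38]='0' size=0 (terminator). Final body='ybmnk11v4hdxr4rbpt09ht' (22 bytes)
Body byte 16 = 'p'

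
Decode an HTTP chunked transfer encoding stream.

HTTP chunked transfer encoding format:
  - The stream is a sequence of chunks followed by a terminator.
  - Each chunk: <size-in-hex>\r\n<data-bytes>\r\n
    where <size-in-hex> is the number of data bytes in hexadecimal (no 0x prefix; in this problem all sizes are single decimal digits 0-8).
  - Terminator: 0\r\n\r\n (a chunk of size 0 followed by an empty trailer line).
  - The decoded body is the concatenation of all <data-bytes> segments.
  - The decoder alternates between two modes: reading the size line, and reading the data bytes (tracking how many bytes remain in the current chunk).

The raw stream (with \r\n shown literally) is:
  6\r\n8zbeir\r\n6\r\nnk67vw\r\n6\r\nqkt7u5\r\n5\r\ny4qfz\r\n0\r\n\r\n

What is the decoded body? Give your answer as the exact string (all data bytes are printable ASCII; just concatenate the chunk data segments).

Answer: 8zbeirnk67vwqkt7u5y4qfz

Derivation:
Chunk 1: stream[0..1]='6' size=0x6=6, data at stream[3..9]='8zbeir' -> body[0..6], body so far='8zbeir'
Chunk 2: stream[11..12]='6' size=0x6=6, data at stream[14..20]='nk67vw' -> body[6..12], body so far='8zbeirnk67vw'
Chunk 3: stream[22..23]='6' size=0x6=6, data at stream[25..31]='qkt7u5' -> body[12..18], body so far='8zbeirnk67vwqkt7u5'
Chunk 4: stream[33..34]='5' size=0x5=5, data at stream[36..41]='y4qfz' -> body[18..23], body so far='8zbeirnk67vwqkt7u5y4qfz'
Chunk 5: stream[43..44]='0' size=0 (terminator). Final body='8zbeirnk67vwqkt7u5y4qfz' (23 bytes)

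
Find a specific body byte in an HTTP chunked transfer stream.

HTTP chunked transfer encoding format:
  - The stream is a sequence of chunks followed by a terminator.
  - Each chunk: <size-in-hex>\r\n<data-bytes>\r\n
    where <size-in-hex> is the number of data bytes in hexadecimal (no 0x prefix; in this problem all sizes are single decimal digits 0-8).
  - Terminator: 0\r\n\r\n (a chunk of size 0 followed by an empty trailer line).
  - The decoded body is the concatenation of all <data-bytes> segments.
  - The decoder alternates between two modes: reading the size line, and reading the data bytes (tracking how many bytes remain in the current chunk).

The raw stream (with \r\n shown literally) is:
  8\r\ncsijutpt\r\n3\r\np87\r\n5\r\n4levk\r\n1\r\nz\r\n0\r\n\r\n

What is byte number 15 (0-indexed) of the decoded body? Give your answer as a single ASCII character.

Answer: k

Derivation:
Chunk 1: stream[0..1]='8' size=0x8=8, data at stream[3..11]='csijutpt' -> body[0..8], body so far='csijutpt'
Chunk 2: stream[13..14]='3' size=0x3=3, data at stream[16..19]='p87' -> body[8..11], body so far='csijutptp87'
Chunk 3: stream[21..22]='5' size=0x5=5, data at stream[24..29]='4levk' -> body[11..16], body so far='csijutptp874levk'
Chunk 4: stream[31..32]='1' size=0x1=1, data at stream[34..35]='z' -> body[16..17], body so far='csijutptp874levkz'
Chunk 5: stream[37..38]='0' size=0 (terminator). Final body='csijutptp874levkz' (17 bytes)
Body byte 15 = 'k'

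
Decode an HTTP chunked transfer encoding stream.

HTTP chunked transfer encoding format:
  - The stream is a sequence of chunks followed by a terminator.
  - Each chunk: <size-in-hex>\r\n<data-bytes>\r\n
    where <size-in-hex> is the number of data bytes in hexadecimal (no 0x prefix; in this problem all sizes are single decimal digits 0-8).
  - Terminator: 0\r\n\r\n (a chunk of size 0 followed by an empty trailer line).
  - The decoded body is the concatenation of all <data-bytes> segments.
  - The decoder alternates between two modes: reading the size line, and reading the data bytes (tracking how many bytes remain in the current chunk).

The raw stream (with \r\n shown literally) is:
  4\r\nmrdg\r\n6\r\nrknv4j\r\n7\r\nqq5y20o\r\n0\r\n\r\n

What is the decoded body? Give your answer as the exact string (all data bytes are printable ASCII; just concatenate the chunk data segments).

Answer: mrdgrknv4jqq5y20o

Derivation:
Chunk 1: stream[0..1]='4' size=0x4=4, data at stream[3..7]='mrdg' -> body[0..4], body so far='mrdg'
Chunk 2: stream[9..10]='6' size=0x6=6, data at stream[12..18]='rknv4j' -> body[4..10], body so far='mrdgrknv4j'
Chunk 3: stream[20..21]='7' size=0x7=7, data at stream[23..30]='qq5y20o' -> body[10..17], body so far='mrdgrknv4jqq5y20o'
Chunk 4: stream[32..33]='0' size=0 (terminator). Final body='mrdgrknv4jqq5y20o' (17 bytes)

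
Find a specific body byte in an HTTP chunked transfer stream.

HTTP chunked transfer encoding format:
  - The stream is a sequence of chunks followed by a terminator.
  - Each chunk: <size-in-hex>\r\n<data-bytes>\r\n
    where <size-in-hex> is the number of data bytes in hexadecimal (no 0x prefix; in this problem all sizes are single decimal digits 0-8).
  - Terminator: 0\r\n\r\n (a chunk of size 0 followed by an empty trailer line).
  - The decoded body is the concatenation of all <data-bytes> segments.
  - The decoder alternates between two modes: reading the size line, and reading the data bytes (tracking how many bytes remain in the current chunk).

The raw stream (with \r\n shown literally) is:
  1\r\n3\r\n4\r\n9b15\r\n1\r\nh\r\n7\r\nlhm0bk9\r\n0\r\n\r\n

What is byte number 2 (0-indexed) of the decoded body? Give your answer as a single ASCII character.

Chunk 1: stream[0..1]='1' size=0x1=1, data at stream[3..4]='3' -> body[0..1], body so far='3'
Chunk 2: stream[6..7]='4' size=0x4=4, data at stream[9..13]='9b15' -> body[1..5], body so far='39b15'
Chunk 3: stream[15..16]='1' size=0x1=1, data at stream[18..19]='h' -> body[5..6], body so far='39b15h'
Chunk 4: stream[21..22]='7' size=0x7=7, data at stream[24..31]='lhm0bk9' -> body[6..13], body so far='39b15hlhm0bk9'
Chunk 5: stream[33..34]='0' size=0 (terminator). Final body='39b15hlhm0bk9' (13 bytes)
Body byte 2 = 'b'

Answer: b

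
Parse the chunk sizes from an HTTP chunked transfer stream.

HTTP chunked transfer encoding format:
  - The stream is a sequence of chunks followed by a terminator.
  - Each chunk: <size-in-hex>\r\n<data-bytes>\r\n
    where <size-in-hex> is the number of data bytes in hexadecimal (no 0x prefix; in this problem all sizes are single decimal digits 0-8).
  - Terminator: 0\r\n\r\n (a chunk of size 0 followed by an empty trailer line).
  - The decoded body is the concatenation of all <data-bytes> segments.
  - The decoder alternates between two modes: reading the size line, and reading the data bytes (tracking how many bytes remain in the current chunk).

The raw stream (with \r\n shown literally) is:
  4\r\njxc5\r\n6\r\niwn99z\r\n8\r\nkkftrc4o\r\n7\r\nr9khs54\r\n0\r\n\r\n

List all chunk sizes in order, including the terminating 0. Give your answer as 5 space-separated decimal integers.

Answer: 4 6 8 7 0

Derivation:
Chunk 1: stream[0..1]='4' size=0x4=4, data at stream[3..7]='jxc5' -> body[0..4], body so far='jxc5'
Chunk 2: stream[9..10]='6' size=0x6=6, data at stream[12..18]='iwn99z' -> body[4..10], body so far='jxc5iwn99z'
Chunk 3: stream[20..21]='8' size=0x8=8, data at stream[23..31]='kkftrc4o' -> body[10..18], body so far='jxc5iwn99zkkftrc4o'
Chunk 4: stream[33..34]='7' size=0x7=7, data at stream[36..43]='r9khs54' -> body[18..25], body so far='jxc5iwn99zkkftrc4or9khs54'
Chunk 5: stream[45..46]='0' size=0 (terminator). Final body='jxc5iwn99zkkftrc4or9khs54' (25 bytes)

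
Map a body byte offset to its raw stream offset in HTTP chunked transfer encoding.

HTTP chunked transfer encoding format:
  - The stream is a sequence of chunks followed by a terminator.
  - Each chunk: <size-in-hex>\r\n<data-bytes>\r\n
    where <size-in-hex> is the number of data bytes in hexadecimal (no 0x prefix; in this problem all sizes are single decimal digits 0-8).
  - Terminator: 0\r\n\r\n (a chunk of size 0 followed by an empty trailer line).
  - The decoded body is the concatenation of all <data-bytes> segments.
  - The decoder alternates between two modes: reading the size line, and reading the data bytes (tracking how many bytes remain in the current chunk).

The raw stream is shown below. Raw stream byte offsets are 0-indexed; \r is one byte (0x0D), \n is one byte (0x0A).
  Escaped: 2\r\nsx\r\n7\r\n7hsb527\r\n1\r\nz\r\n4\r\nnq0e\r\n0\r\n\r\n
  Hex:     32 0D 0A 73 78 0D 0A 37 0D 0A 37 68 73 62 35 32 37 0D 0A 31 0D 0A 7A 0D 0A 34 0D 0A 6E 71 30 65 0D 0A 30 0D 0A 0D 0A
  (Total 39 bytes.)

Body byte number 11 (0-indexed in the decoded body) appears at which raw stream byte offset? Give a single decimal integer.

Chunk 1: stream[0..1]='2' size=0x2=2, data at stream[3..5]='sx' -> body[0..2], body so far='sx'
Chunk 2: stream[7..8]='7' size=0x7=7, data at stream[10..17]='7hsb527' -> body[2..9], body so far='sx7hsb527'
Chunk 3: stream[19..20]='1' size=0x1=1, data at stream[22..23]='z' -> body[9..10], body so far='sx7hsb527z'
Chunk 4: stream[25..26]='4' size=0x4=4, data at stream[28..32]='nq0e' -> body[10..14], body so far='sx7hsb527znq0e'
Chunk 5: stream[34..35]='0' size=0 (terminator). Final body='sx7hsb527znq0e' (14 bytes)
Body byte 11 at stream offset 29

Answer: 29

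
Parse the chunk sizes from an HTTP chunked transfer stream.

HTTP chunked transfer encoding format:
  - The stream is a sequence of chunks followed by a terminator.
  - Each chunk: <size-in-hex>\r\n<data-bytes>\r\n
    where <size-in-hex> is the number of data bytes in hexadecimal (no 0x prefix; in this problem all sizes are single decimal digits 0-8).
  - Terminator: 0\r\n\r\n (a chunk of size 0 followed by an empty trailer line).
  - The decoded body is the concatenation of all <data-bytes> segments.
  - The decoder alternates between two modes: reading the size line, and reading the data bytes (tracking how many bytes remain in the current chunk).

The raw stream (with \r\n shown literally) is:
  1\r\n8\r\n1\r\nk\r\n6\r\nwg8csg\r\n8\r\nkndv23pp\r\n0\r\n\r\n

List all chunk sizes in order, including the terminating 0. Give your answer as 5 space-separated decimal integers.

Chunk 1: stream[0..1]='1' size=0x1=1, data at stream[3..4]='8' -> body[0..1], body so far='8'
Chunk 2: stream[6..7]='1' size=0x1=1, data at stream[9..10]='k' -> body[1..2], body so far='8k'
Chunk 3: stream[12..13]='6' size=0x6=6, data at stream[15..21]='wg8csg' -> body[2..8], body so far='8kwg8csg'
Chunk 4: stream[23..24]='8' size=0x8=8, data at stream[26..34]='kndv23pp' -> body[8..16], body so far='8kwg8csgkndv23pp'
Chunk 5: stream[36..37]='0' size=0 (terminator). Final body='8kwg8csgkndv23pp' (16 bytes)

Answer: 1 1 6 8 0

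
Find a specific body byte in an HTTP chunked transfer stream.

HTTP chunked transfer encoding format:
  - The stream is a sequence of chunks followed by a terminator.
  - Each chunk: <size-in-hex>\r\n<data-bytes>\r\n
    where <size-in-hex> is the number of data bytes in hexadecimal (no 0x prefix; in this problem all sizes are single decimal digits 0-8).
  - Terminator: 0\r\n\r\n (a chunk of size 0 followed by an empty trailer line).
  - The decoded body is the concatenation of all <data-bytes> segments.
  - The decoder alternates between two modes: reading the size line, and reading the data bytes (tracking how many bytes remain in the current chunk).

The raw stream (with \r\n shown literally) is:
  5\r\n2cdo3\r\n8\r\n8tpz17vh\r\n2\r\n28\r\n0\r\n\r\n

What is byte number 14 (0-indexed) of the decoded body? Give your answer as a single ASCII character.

Answer: 8

Derivation:
Chunk 1: stream[0..1]='5' size=0x5=5, data at stream[3..8]='2cdo3' -> body[0..5], body so far='2cdo3'
Chunk 2: stream[10..11]='8' size=0x8=8, data at stream[13..21]='8tpz17vh' -> body[5..13], body so far='2cdo38tpz17vh'
Chunk 3: stream[23..24]='2' size=0x2=2, data at stream[26..28]='28' -> body[13..15], body so far='2cdo38tpz17vh28'
Chunk 4: stream[30..31]='0' size=0 (terminator). Final body='2cdo38tpz17vh28' (15 bytes)
Body byte 14 = '8'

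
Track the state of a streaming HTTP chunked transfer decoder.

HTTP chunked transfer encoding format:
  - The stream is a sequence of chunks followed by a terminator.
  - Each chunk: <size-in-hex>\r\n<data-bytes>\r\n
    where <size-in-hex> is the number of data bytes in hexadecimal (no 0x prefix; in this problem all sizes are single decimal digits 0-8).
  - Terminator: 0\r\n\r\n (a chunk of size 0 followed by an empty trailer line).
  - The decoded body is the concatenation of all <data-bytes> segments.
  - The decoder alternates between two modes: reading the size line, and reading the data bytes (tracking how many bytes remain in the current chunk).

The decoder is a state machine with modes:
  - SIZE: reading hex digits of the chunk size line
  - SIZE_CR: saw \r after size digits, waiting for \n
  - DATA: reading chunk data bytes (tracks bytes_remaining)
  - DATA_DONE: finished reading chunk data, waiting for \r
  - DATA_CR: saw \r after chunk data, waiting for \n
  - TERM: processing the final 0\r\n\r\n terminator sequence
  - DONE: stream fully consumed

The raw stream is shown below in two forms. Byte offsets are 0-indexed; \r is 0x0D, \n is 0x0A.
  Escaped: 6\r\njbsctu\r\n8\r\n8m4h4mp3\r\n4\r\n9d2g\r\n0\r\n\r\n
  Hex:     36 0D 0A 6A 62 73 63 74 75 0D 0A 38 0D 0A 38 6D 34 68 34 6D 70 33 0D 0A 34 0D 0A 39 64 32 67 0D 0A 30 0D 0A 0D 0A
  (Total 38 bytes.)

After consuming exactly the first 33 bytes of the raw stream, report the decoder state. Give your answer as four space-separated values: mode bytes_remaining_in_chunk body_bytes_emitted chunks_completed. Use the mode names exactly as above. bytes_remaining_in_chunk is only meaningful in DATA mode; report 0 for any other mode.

Byte 0 = '6': mode=SIZE remaining=0 emitted=0 chunks_done=0
Byte 1 = 0x0D: mode=SIZE_CR remaining=0 emitted=0 chunks_done=0
Byte 2 = 0x0A: mode=DATA remaining=6 emitted=0 chunks_done=0
Byte 3 = 'j': mode=DATA remaining=5 emitted=1 chunks_done=0
Byte 4 = 'b': mode=DATA remaining=4 emitted=2 chunks_done=0
Byte 5 = 's': mode=DATA remaining=3 emitted=3 chunks_done=0
Byte 6 = 'c': mode=DATA remaining=2 emitted=4 chunks_done=0
Byte 7 = 't': mode=DATA remaining=1 emitted=5 chunks_done=0
Byte 8 = 'u': mode=DATA_DONE remaining=0 emitted=6 chunks_done=0
Byte 9 = 0x0D: mode=DATA_CR remaining=0 emitted=6 chunks_done=0
Byte 10 = 0x0A: mode=SIZE remaining=0 emitted=6 chunks_done=1
Byte 11 = '8': mode=SIZE remaining=0 emitted=6 chunks_done=1
Byte 12 = 0x0D: mode=SIZE_CR remaining=0 emitted=6 chunks_done=1
Byte 13 = 0x0A: mode=DATA remaining=8 emitted=6 chunks_done=1
Byte 14 = '8': mode=DATA remaining=7 emitted=7 chunks_done=1
Byte 15 = 'm': mode=DATA remaining=6 emitted=8 chunks_done=1
Byte 16 = '4': mode=DATA remaining=5 emitted=9 chunks_done=1
Byte 17 = 'h': mode=DATA remaining=4 emitted=10 chunks_done=1
Byte 18 = '4': mode=DATA remaining=3 emitted=11 chunks_done=1
Byte 19 = 'm': mode=DATA remaining=2 emitted=12 chunks_done=1
Byte 20 = 'p': mode=DATA remaining=1 emitted=13 chunks_done=1
Byte 21 = '3': mode=DATA_DONE remaining=0 emitted=14 chunks_done=1
Byte 22 = 0x0D: mode=DATA_CR remaining=0 emitted=14 chunks_done=1
Byte 23 = 0x0A: mode=SIZE remaining=0 emitted=14 chunks_done=2
Byte 24 = '4': mode=SIZE remaining=0 emitted=14 chunks_done=2
Byte 25 = 0x0D: mode=SIZE_CR remaining=0 emitted=14 chunks_done=2
Byte 26 = 0x0A: mode=DATA remaining=4 emitted=14 chunks_done=2
Byte 27 = '9': mode=DATA remaining=3 emitted=15 chunks_done=2
Byte 28 = 'd': mode=DATA remaining=2 emitted=16 chunks_done=2
Byte 29 = '2': mode=DATA remaining=1 emitted=17 chunks_done=2
Byte 30 = 'g': mode=DATA_DONE remaining=0 emitted=18 chunks_done=2
Byte 31 = 0x0D: mode=DATA_CR remaining=0 emitted=18 chunks_done=2
Byte 32 = 0x0A: mode=SIZE remaining=0 emitted=18 chunks_done=3

Answer: SIZE 0 18 3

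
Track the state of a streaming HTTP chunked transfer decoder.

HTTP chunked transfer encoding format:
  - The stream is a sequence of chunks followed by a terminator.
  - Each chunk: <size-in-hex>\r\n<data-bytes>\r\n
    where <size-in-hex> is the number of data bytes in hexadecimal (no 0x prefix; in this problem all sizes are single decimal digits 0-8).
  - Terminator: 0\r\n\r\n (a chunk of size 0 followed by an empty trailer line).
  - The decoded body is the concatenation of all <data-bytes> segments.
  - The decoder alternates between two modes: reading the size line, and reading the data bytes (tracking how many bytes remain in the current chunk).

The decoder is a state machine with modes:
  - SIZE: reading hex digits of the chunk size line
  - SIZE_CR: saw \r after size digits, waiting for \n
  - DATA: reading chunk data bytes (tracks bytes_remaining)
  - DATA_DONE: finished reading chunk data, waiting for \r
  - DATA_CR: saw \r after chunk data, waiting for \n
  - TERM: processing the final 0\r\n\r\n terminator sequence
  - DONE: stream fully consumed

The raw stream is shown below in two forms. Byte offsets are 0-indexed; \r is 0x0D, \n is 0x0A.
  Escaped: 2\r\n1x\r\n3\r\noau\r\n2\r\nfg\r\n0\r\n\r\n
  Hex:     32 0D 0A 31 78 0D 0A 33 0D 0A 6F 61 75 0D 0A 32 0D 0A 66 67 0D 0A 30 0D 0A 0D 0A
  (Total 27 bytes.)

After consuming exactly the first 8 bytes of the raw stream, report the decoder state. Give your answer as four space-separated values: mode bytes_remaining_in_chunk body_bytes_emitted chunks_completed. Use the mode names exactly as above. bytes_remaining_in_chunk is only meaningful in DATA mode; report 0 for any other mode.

Byte 0 = '2': mode=SIZE remaining=0 emitted=0 chunks_done=0
Byte 1 = 0x0D: mode=SIZE_CR remaining=0 emitted=0 chunks_done=0
Byte 2 = 0x0A: mode=DATA remaining=2 emitted=0 chunks_done=0
Byte 3 = '1': mode=DATA remaining=1 emitted=1 chunks_done=0
Byte 4 = 'x': mode=DATA_DONE remaining=0 emitted=2 chunks_done=0
Byte 5 = 0x0D: mode=DATA_CR remaining=0 emitted=2 chunks_done=0
Byte 6 = 0x0A: mode=SIZE remaining=0 emitted=2 chunks_done=1
Byte 7 = '3': mode=SIZE remaining=0 emitted=2 chunks_done=1

Answer: SIZE 0 2 1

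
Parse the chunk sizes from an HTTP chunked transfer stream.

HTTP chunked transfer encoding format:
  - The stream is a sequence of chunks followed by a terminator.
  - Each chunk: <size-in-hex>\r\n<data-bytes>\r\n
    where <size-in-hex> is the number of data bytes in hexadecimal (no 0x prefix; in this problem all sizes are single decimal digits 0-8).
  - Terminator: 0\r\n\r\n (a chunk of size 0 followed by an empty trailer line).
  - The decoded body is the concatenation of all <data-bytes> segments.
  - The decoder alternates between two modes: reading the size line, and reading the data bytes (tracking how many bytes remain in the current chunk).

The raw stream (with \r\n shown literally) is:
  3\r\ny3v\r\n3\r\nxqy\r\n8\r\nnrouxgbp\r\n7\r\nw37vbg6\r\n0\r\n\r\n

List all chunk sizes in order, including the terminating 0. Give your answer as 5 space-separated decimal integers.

Chunk 1: stream[0..1]='3' size=0x3=3, data at stream[3..6]='y3v' -> body[0..3], body so far='y3v'
Chunk 2: stream[8..9]='3' size=0x3=3, data at stream[11..14]='xqy' -> body[3..6], body so far='y3vxqy'
Chunk 3: stream[16..17]='8' size=0x8=8, data at stream[19..27]='nrouxgbp' -> body[6..14], body so far='y3vxqynrouxgbp'
Chunk 4: stream[29..30]='7' size=0x7=7, data at stream[32..39]='w37vbg6' -> body[14..21], body so far='y3vxqynrouxgbpw37vbg6'
Chunk 5: stream[41..42]='0' size=0 (terminator). Final body='y3vxqynrouxgbpw37vbg6' (21 bytes)

Answer: 3 3 8 7 0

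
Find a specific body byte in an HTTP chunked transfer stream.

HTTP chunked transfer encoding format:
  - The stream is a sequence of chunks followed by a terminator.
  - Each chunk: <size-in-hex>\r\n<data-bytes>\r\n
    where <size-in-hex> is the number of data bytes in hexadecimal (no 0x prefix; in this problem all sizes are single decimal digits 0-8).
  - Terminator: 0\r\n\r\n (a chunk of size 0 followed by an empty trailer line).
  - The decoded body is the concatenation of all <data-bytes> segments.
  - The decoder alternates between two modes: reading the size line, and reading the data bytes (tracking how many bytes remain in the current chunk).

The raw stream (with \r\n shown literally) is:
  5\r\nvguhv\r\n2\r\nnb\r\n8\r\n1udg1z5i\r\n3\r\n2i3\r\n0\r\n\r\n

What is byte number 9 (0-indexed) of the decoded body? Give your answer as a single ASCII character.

Chunk 1: stream[0..1]='5' size=0x5=5, data at stream[3..8]='vguhv' -> body[0..5], body so far='vguhv'
Chunk 2: stream[10..11]='2' size=0x2=2, data at stream[13..15]='nb' -> body[5..7], body so far='vguhvnb'
Chunk 3: stream[17..18]='8' size=0x8=8, data at stream[20..28]='1udg1z5i' -> body[7..15], body so far='vguhvnb1udg1z5i'
Chunk 4: stream[30..31]='3' size=0x3=3, data at stream[33..36]='2i3' -> body[15..18], body so far='vguhvnb1udg1z5i2i3'
Chunk 5: stream[38..39]='0' size=0 (terminator). Final body='vguhvnb1udg1z5i2i3' (18 bytes)
Body byte 9 = 'd'

Answer: d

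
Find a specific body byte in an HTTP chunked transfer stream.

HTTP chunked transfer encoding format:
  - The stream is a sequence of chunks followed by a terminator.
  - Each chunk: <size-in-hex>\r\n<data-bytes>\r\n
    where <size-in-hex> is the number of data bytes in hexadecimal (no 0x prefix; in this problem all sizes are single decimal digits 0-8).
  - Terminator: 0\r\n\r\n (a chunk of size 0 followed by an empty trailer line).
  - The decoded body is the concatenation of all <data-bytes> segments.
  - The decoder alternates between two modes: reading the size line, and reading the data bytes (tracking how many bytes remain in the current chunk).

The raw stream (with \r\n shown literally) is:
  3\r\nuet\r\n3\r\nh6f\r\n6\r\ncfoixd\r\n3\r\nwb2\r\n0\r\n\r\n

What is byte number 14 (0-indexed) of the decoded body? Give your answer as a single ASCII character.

Answer: 2

Derivation:
Chunk 1: stream[0..1]='3' size=0x3=3, data at stream[3..6]='uet' -> body[0..3], body so far='uet'
Chunk 2: stream[8..9]='3' size=0x3=3, data at stream[11..14]='h6f' -> body[3..6], body so far='ueth6f'
Chunk 3: stream[16..17]='6' size=0x6=6, data at stream[19..25]='cfoixd' -> body[6..12], body so far='ueth6fcfoixd'
Chunk 4: stream[27..28]='3' size=0x3=3, data at stream[30..33]='wb2' -> body[12..15], body so far='ueth6fcfoixdwb2'
Chunk 5: stream[35..36]='0' size=0 (terminator). Final body='ueth6fcfoixdwb2' (15 bytes)
Body byte 14 = '2'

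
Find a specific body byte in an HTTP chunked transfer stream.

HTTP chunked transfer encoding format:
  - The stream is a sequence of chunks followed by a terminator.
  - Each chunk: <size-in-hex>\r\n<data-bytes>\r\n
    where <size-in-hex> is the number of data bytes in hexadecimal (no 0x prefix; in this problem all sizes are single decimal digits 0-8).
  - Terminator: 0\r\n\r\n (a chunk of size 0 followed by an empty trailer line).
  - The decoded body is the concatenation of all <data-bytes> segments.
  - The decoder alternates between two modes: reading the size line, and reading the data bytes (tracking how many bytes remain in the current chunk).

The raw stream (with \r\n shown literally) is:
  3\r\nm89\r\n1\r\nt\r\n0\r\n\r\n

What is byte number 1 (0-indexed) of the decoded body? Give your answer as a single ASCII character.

Answer: 8

Derivation:
Chunk 1: stream[0..1]='3' size=0x3=3, data at stream[3..6]='m89' -> body[0..3], body so far='m89'
Chunk 2: stream[8..9]='1' size=0x1=1, data at stream[11..12]='t' -> body[3..4], body so far='m89t'
Chunk 3: stream[14..15]='0' size=0 (terminator). Final body='m89t' (4 bytes)
Body byte 1 = '8'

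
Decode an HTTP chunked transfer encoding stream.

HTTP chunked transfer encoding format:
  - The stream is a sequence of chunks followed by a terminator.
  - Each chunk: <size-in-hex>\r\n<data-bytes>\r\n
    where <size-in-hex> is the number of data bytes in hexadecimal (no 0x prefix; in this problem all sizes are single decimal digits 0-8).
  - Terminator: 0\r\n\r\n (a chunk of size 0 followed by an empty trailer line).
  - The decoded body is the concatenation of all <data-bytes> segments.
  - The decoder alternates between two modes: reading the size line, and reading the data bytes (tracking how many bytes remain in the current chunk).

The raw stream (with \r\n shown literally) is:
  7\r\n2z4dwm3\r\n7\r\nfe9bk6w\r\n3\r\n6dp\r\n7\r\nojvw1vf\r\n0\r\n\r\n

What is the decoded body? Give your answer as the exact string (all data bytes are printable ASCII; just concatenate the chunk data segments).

Chunk 1: stream[0..1]='7' size=0x7=7, data at stream[3..10]='2z4dwm3' -> body[0..7], body so far='2z4dwm3'
Chunk 2: stream[12..13]='7' size=0x7=7, data at stream[15..22]='fe9bk6w' -> body[7..14], body so far='2z4dwm3fe9bk6w'
Chunk 3: stream[24..25]='3' size=0x3=3, data at stream[27..30]='6dp' -> body[14..17], body so far='2z4dwm3fe9bk6w6dp'
Chunk 4: stream[32..33]='7' size=0x7=7, data at stream[35..42]='ojvw1vf' -> body[17..24], body so far='2z4dwm3fe9bk6w6dpojvw1vf'
Chunk 5: stream[44..45]='0' size=0 (terminator). Final body='2z4dwm3fe9bk6w6dpojvw1vf' (24 bytes)

Answer: 2z4dwm3fe9bk6w6dpojvw1vf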